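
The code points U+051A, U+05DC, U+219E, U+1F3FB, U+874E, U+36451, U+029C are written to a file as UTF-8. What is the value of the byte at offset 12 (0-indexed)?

U+051A → 2-byte form D4 9A at offsets 0–1.
U+05DC → 2-byte form D7 9C at offsets 2–3.
U+219E → 3-byte form E2 86 9E at offsets 4–6.
U+1F3FB → 4-byte form F0 9F 8F BB at offsets 7–10.
U+874E → 3-byte form E8 9D 8E at offsets 11–13.
Offset 12 falls in char 5's range; it's byte 2 of E8 9D 8E = 0x9D.

0x9D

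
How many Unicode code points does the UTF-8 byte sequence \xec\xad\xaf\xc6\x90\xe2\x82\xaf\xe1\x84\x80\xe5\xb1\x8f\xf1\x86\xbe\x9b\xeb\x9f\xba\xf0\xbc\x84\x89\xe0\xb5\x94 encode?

9

Byte at offset 0: 0xEC = 11101100 → 3-byte char (#1). Advance 3.
Byte at offset 3: 0xC6 = 11000110 → 2-byte char (#2). Advance 2.
Byte at offset 5: 0xE2 = 11100010 → 3-byte char (#3). Advance 3.
Byte at offset 8: 0xE1 = 11100001 → 3-byte char (#4). Advance 3.
Byte at offset 11: 0xE5 = 11100101 → 3-byte char (#5). Advance 3.
Byte at offset 14: 0xF1 = 11110001 → 4-byte char (#6). Advance 4.
Byte at offset 18: 0xEB = 11101011 → 3-byte char (#7). Advance 3.
Byte at offset 21: 0xF0 = 11110000 → 4-byte char (#8). Advance 4.
Byte at offset 25: 0xE0 = 11100000 → 3-byte char (#9). Advance 3.
Reached end at offset 28 after 9 code points.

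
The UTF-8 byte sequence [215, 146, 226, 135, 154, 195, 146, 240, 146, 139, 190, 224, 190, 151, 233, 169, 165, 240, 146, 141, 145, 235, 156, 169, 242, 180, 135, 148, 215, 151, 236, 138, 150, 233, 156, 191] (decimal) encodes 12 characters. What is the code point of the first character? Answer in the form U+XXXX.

U+05D2

Offset 0: leading byte 0xD7 = 11010111 → 2-byte char #1 = D7 92.
Leading byte 0xD7 = 11010111 matches 110xxxxx → 2-byte sequence.
Byte 1: 0xD7 = 11010111, payload 10111 (5 bits).
Byte 2: 0x92 = 10010010 (10xxxxxx ✓), payload 010010.
Concatenate: 10111010010 = 0x5D2 (11 bits → U+05D2).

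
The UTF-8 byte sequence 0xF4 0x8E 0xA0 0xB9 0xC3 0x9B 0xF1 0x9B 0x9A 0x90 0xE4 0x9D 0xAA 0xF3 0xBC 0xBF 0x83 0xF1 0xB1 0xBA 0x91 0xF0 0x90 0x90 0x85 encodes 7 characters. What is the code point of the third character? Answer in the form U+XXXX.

U+5B690

Offset 0: leading byte 0xF4 = 11110100 → 4-byte char #1 = F4 8E A0 B9.
Offset 4: leading byte 0xC3 = 11000011 → 2-byte char #2 = C3 9B.
Offset 6: leading byte 0xF1 = 11110001 → 4-byte char #3 = F1 9B 9A 90.
Leading byte 0xF1 = 11110001 matches 11110xxx → 4-byte sequence.
Byte 1: 0xF1 = 11110001, payload 001 (3 bits).
Byte 2: 0x9B = 10011011 (10xxxxxx ✓), payload 011011.
Byte 3: 0x9A = 10011010 (10xxxxxx ✓), payload 011010.
Byte 4: 0x90 = 10010000 (10xxxxxx ✓), payload 010000.
Concatenate: 001011011011010010000 = 0x5B690 (21 bits → U+5B690).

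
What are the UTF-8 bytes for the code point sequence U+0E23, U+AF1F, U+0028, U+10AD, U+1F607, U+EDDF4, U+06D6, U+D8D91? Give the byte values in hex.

E0 B8 A3 EA BC 9F 28 E1 82 AD F0 9F 98 87 F3 AD B7 B4 DB 96 F3 98 B6 91

U+0E23: 3-byte form → E0 B8 A3.
U+AF1F: 3-byte form → EA BC 9F.
U+0028: 1-byte form → 28.
U+10AD: 3-byte form → E1 82 AD.
U+1F607: 4-byte form → F0 9F 98 87.
U+EDDF4: 4-byte form → F3 AD B7 B4.
U+06D6: 2-byte form → DB 96.
U+D8D91: 4-byte form → F3 98 B6 91.
Concatenated (24 bytes): E0 B8 A3 EA BC 9F 28 E1 82 AD F0 9F 98 87 F3 AD B7 B4 DB 96 F3 98 B6 91.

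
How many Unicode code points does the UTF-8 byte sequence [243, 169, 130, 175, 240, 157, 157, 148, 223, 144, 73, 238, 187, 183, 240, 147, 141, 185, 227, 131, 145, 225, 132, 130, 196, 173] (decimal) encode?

9

Byte at offset 0: 0xF3 = 11110011 → 4-byte char (#1). Advance 4.
Byte at offset 4: 0xF0 = 11110000 → 4-byte char (#2). Advance 4.
Byte at offset 8: 0xDF = 11011111 → 2-byte char (#3). Advance 2.
Byte at offset 10: 0x49 = 01001001 → 1-byte char (#4). Advance 1.
Byte at offset 11: 0xEE = 11101110 → 3-byte char (#5). Advance 3.
Byte at offset 14: 0xF0 = 11110000 → 4-byte char (#6). Advance 4.
Byte at offset 18: 0xE3 = 11100011 → 3-byte char (#7). Advance 3.
Byte at offset 21: 0xE1 = 11100001 → 3-byte char (#8). Advance 3.
Byte at offset 24: 0xC4 = 11000100 → 2-byte char (#9). Advance 2.
Reached end at offset 26 after 9 code points.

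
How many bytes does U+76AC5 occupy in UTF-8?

4

U+76AC5 = 0x76AC5. UTF-8 uses 1 byte below 0x80, 2 below 0x800, 3 below 0x10000, 4 up to 0x10FFFF. 0x76AC5 is in U+10000–U+10FFFF → 4 bytes.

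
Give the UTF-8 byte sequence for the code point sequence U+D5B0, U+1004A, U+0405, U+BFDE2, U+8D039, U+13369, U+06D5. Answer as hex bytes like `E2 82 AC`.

ED 96 B0 F0 90 81 8A D0 85 F2 BF B7 A2 F2 8D 80 B9 F0 93 8D A9 DB 95

U+D5B0: 3-byte form → ED 96 B0.
U+1004A: 4-byte form → F0 90 81 8A.
U+0405: 2-byte form → D0 85.
U+BFDE2: 4-byte form → F2 BF B7 A2.
U+8D039: 4-byte form → F2 8D 80 B9.
U+13369: 4-byte form → F0 93 8D A9.
U+06D5: 2-byte form → DB 95.
Concatenated (23 bytes): ED 96 B0 F0 90 81 8A D0 85 F2 BF B7 A2 F2 8D 80 B9 F0 93 8D A9 DB 95.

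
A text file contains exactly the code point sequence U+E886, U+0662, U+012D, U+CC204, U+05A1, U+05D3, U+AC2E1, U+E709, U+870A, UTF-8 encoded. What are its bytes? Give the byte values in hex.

EE A2 86 D9 A2 C4 AD F3 8C 88 84 D6 A1 D7 93 F2 AC 8B A1 EE 9C 89 E8 9C 8A

U+E886: 3-byte form → EE A2 86.
U+0662: 2-byte form → D9 A2.
U+012D: 2-byte form → C4 AD.
U+CC204: 4-byte form → F3 8C 88 84.
U+05A1: 2-byte form → D6 A1.
U+05D3: 2-byte form → D7 93.
U+AC2E1: 4-byte form → F2 AC 8B A1.
U+E709: 3-byte form → EE 9C 89.
U+870A: 3-byte form → E8 9C 8A.
Concatenated (25 bytes): EE A2 86 D9 A2 C4 AD F3 8C 88 84 D6 A1 D7 93 F2 AC 8B A1 EE 9C 89 E8 9C 8A.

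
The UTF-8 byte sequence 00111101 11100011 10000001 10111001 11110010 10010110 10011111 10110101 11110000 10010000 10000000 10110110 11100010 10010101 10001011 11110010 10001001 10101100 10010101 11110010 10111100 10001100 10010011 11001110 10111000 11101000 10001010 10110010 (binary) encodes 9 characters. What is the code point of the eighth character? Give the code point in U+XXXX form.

Offset 0: leading byte 0x3D = 00111101 → 1-byte char #1 = 3D.
Offset 1: leading byte 0xE3 = 11100011 → 3-byte char #2 = E3 81 B9.
Offset 4: leading byte 0xF2 = 11110010 → 4-byte char #3 = F2 96 9F B5.
Offset 8: leading byte 0xF0 = 11110000 → 4-byte char #4 = F0 90 80 B6.
Offset 12: leading byte 0xE2 = 11100010 → 3-byte char #5 = E2 95 8B.
Offset 15: leading byte 0xF2 = 11110010 → 4-byte char #6 = F2 89 AC 95.
Offset 19: leading byte 0xF2 = 11110010 → 4-byte char #7 = F2 BC 8C 93.
Offset 23: leading byte 0xCE = 11001110 → 2-byte char #8 = CE B8.
Leading byte 0xCE = 11001110 matches 110xxxxx → 2-byte sequence.
Byte 1: 0xCE = 11001110, payload 01110 (5 bits).
Byte 2: 0xB8 = 10111000 (10xxxxxx ✓), payload 111000.
Concatenate: 01110111000 = 0x3B8 (11 bits → U+03B8).

U+03B8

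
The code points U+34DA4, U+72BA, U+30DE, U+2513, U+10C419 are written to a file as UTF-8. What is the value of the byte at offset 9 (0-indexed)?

0x9E

U+34DA4 → 4-byte form F0 B4 B6 A4 at offsets 0–3.
U+72BA → 3-byte form E7 8A BA at offsets 4–6.
U+30DE → 3-byte form E3 83 9E at offsets 7–9.
Offset 9 falls in char 3's range; it's byte 3 of E3 83 9E = 0x9E.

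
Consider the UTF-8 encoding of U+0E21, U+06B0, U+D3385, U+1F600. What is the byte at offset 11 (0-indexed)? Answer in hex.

U+0E21 → 3-byte form E0 B8 A1 at offsets 0–2.
U+06B0 → 2-byte form DA B0 at offsets 3–4.
U+D3385 → 4-byte form F3 93 8E 85 at offsets 5–8.
U+1F600 → 4-byte form F0 9F 98 80 at offsets 9–12.
Offset 11 falls in char 4's range; it's byte 3 of F0 9F 98 80 = 0x98.

0x98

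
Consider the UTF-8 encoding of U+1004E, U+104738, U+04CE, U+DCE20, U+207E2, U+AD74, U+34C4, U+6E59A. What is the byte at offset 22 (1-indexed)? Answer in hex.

0xE3

1-indexed offset 22 is 0-indexed offset 21.
U+1004E → 4-byte form F0 90 81 8E at offsets 0–3.
U+104738 → 4-byte form F4 84 9C B8 at offsets 4–7.
U+04CE → 2-byte form D3 8E at offsets 8–9.
U+DCE20 → 4-byte form F3 9C B8 A0 at offsets 10–13.
U+207E2 → 4-byte form F0 A0 9F A2 at offsets 14–17.
U+AD74 → 3-byte form EA B5 B4 at offsets 18–20.
U+34C4 → 3-byte form E3 93 84 at offsets 21–23.
Offset 21 falls in char 7's range; it's byte 1 of E3 93 84 = 0xE3.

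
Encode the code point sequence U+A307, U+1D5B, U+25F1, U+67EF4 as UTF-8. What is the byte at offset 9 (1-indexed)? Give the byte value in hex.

1-indexed offset 9 is 0-indexed offset 8.
U+A307 → 3-byte form EA 8C 87 at offsets 0–2.
U+1D5B → 3-byte form E1 B5 9B at offsets 3–5.
U+25F1 → 3-byte form E2 97 B1 at offsets 6–8.
Offset 8 falls in char 3's range; it's byte 3 of E2 97 B1 = 0xB1.

0xB1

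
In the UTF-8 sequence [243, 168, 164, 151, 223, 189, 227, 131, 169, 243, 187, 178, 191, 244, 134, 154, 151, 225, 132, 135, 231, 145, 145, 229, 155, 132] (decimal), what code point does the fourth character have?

Offset 0: leading byte 0xF3 = 11110011 → 4-byte char #1 = F3 A8 A4 97.
Offset 4: leading byte 0xDF = 11011111 → 2-byte char #2 = DF BD.
Offset 6: leading byte 0xE3 = 11100011 → 3-byte char #3 = E3 83 A9.
Offset 9: leading byte 0xF3 = 11110011 → 4-byte char #4 = F3 BB B2 BF.
Leading byte 0xF3 = 11110011 matches 11110xxx → 4-byte sequence.
Byte 1: 0xF3 = 11110011, payload 011 (3 bits).
Byte 2: 0xBB = 10111011 (10xxxxxx ✓), payload 111011.
Byte 3: 0xB2 = 10110010 (10xxxxxx ✓), payload 110010.
Byte 4: 0xBF = 10111111 (10xxxxxx ✓), payload 111111.
Concatenate: 011111011110010111111 = 0xFBCBF (21 bits → U+FBCBF).

U+FBCBF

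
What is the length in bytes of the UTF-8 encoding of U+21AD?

3

U+21AD = 0x21AD. UTF-8 uses 1 byte below 0x80, 2 below 0x800, 3 below 0x10000, 4 up to 0x10FFFF. 0x21AD is in U+0800–U+FFFF → 3 bytes.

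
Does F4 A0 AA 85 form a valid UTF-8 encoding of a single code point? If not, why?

invalid (encodes a value above U+10FFFF)

Leading byte 0xF4 = 11110100 → 4-byte form.
Payload = 0x120A85, which exceeds U+10FFFF, the maximum Unicode code point. (Leading bytes F5–FF, or F4 followed by ≥ 0x90, are invalid.)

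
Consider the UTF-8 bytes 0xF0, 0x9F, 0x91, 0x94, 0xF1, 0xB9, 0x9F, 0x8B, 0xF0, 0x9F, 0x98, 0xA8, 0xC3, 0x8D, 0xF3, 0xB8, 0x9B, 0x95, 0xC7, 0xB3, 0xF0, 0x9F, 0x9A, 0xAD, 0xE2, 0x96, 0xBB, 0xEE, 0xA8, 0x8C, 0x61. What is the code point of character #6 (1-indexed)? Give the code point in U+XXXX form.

U+01F3

Offset 0: leading byte 0xF0 = 11110000 → 4-byte char #1 = F0 9F 91 94.
Offset 4: leading byte 0xF1 = 11110001 → 4-byte char #2 = F1 B9 9F 8B.
Offset 8: leading byte 0xF0 = 11110000 → 4-byte char #3 = F0 9F 98 A8.
Offset 12: leading byte 0xC3 = 11000011 → 2-byte char #4 = C3 8D.
Offset 14: leading byte 0xF3 = 11110011 → 4-byte char #5 = F3 B8 9B 95.
Offset 18: leading byte 0xC7 = 11000111 → 2-byte char #6 = C7 B3.
Leading byte 0xC7 = 11000111 matches 110xxxxx → 2-byte sequence.
Byte 1: 0xC7 = 11000111, payload 00111 (5 bits).
Byte 2: 0xB3 = 10110011 (10xxxxxx ✓), payload 110011.
Concatenate: 00111110011 = 0x1F3 (11 bits → U+01F3).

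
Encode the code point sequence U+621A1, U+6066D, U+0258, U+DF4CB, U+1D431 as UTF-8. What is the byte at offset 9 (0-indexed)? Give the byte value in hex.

0x98

U+621A1 → 4-byte form F1 A2 86 A1 at offsets 0–3.
U+6066D → 4-byte form F1 A0 99 AD at offsets 4–7.
U+0258 → 2-byte form C9 98 at offsets 8–9.
Offset 9 falls in char 3's range; it's byte 2 of C9 98 = 0x98.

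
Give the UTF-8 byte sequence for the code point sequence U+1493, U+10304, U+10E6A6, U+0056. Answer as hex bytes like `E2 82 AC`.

E1 92 93 F0 90 8C 84 F4 8E 9A A6 56

U+1493: 3-byte form → E1 92 93.
U+10304: 4-byte form → F0 90 8C 84.
U+10E6A6: 4-byte form → F4 8E 9A A6.
U+0056: 1-byte form → 56.
Concatenated (12 bytes): E1 92 93 F0 90 8C 84 F4 8E 9A A6 56.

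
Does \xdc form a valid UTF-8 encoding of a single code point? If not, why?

Leading byte 0xDC = 11011100 → 2-byte form, but only 1 byte is present.

invalid (sequence truncated)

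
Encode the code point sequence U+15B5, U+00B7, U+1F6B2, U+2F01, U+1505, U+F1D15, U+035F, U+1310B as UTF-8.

E1 96 B5 C2 B7 F0 9F 9A B2 E2 BC 81 E1 94 85 F3 B1 B4 95 CD 9F F0 93 84 8B

U+15B5: 3-byte form → E1 96 B5.
U+00B7: 2-byte form → C2 B7.
U+1F6B2: 4-byte form → F0 9F 9A B2.
U+2F01: 3-byte form → E2 BC 81.
U+1505: 3-byte form → E1 94 85.
U+F1D15: 4-byte form → F3 B1 B4 95.
U+035F: 2-byte form → CD 9F.
U+1310B: 4-byte form → F0 93 84 8B.
Concatenated (25 bytes): E1 96 B5 C2 B7 F0 9F 9A B2 E2 BC 81 E1 94 85 F3 B1 B4 95 CD 9F F0 93 84 8B.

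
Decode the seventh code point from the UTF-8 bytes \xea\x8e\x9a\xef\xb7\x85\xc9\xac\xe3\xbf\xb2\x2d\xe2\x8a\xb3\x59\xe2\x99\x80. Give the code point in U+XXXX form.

U+0059

Offset 0: leading byte 0xEA = 11101010 → 3-byte char #1 = EA 8E 9A.
Offset 3: leading byte 0xEF = 11101111 → 3-byte char #2 = EF B7 85.
Offset 6: leading byte 0xC9 = 11001001 → 2-byte char #3 = C9 AC.
Offset 8: leading byte 0xE3 = 11100011 → 3-byte char #4 = E3 BF B2.
Offset 11: leading byte 0x2D = 00101101 → 1-byte char #5 = 2D.
Offset 12: leading byte 0xE2 = 11100010 → 3-byte char #6 = E2 8A B3.
Offset 15: leading byte 0x59 = 01011001 → 1-byte char #7 = 59.
Leading byte 0x59 = 01011001 matches 0xxxxxxx → 1-byte sequence.
Byte 1: 0x59 = 01011001, payload 1011001 (7 bits).
Concatenate: 1011001 = 0x59 (7 bits → U+0059).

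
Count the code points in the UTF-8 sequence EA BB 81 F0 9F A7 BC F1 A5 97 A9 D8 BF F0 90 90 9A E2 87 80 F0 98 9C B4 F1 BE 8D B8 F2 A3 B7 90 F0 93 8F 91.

10

Byte at offset 0: 0xEA = 11101010 → 3-byte char (#1). Advance 3.
Byte at offset 3: 0xF0 = 11110000 → 4-byte char (#2). Advance 4.
Byte at offset 7: 0xF1 = 11110001 → 4-byte char (#3). Advance 4.
Byte at offset 11: 0xD8 = 11011000 → 2-byte char (#4). Advance 2.
Byte at offset 13: 0xF0 = 11110000 → 4-byte char (#5). Advance 4.
Byte at offset 17: 0xE2 = 11100010 → 3-byte char (#6). Advance 3.
Byte at offset 20: 0xF0 = 11110000 → 4-byte char (#7). Advance 4.
Byte at offset 24: 0xF1 = 11110001 → 4-byte char (#8). Advance 4.
Byte at offset 28: 0xF2 = 11110010 → 4-byte char (#9). Advance 4.
Byte at offset 32: 0xF0 = 11110000 → 4-byte char (#10). Advance 4.
Reached end at offset 36 after 10 code points.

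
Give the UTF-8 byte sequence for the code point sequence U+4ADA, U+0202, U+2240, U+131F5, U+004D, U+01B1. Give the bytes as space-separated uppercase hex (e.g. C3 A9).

U+4ADA: 3-byte form → E4 AB 9A.
U+0202: 2-byte form → C8 82.
U+2240: 3-byte form → E2 89 80.
U+131F5: 4-byte form → F0 93 87 B5.
U+004D: 1-byte form → 4D.
U+01B1: 2-byte form → C6 B1.
Concatenated (15 bytes): E4 AB 9A C8 82 E2 89 80 F0 93 87 B5 4D C6 B1.

E4 AB 9A C8 82 E2 89 80 F0 93 87 B5 4D C6 B1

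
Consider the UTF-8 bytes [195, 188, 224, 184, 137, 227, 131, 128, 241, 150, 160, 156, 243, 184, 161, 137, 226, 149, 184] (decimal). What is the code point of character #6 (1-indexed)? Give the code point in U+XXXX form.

Offset 0: leading byte 0xC3 = 11000011 → 2-byte char #1 = C3 BC.
Offset 2: leading byte 0xE0 = 11100000 → 3-byte char #2 = E0 B8 89.
Offset 5: leading byte 0xE3 = 11100011 → 3-byte char #3 = E3 83 80.
Offset 8: leading byte 0xF1 = 11110001 → 4-byte char #4 = F1 96 A0 9C.
Offset 12: leading byte 0xF3 = 11110011 → 4-byte char #5 = F3 B8 A1 89.
Offset 16: leading byte 0xE2 = 11100010 → 3-byte char #6 = E2 95 B8.
Leading byte 0xE2 = 11100010 matches 1110xxxx → 3-byte sequence.
Byte 1: 0xE2 = 11100010, payload 0010 (4 bits).
Byte 2: 0x95 = 10010101 (10xxxxxx ✓), payload 010101.
Byte 3: 0xB8 = 10111000 (10xxxxxx ✓), payload 111000.
Concatenate: 0010010101111000 = 0x2578 (16 bits → U+2578).

U+2578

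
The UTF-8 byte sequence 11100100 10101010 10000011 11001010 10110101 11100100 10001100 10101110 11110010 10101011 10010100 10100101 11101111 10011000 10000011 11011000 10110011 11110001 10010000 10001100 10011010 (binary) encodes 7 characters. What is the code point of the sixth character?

Offset 0: leading byte 0xE4 = 11100100 → 3-byte char #1 = E4 AA 83.
Offset 3: leading byte 0xCA = 11001010 → 2-byte char #2 = CA B5.
Offset 5: leading byte 0xE4 = 11100100 → 3-byte char #3 = E4 8C AE.
Offset 8: leading byte 0xF2 = 11110010 → 4-byte char #4 = F2 AB 94 A5.
Offset 12: leading byte 0xEF = 11101111 → 3-byte char #5 = EF 98 83.
Offset 15: leading byte 0xD8 = 11011000 → 2-byte char #6 = D8 B3.
Leading byte 0xD8 = 11011000 matches 110xxxxx → 2-byte sequence.
Byte 1: 0xD8 = 11011000, payload 11000 (5 bits).
Byte 2: 0xB3 = 10110011 (10xxxxxx ✓), payload 110011.
Concatenate: 11000110011 = 0x633 (11 bits → U+0633).

U+0633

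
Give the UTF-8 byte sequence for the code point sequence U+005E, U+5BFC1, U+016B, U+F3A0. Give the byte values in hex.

U+005E: 1-byte form → 5E.
U+5BFC1: 4-byte form → F1 9B BF 81.
U+016B: 2-byte form → C5 AB.
U+F3A0: 3-byte form → EF 8E A0.
Concatenated (10 bytes): 5E F1 9B BF 81 C5 AB EF 8E A0.

5E F1 9B BF 81 C5 AB EF 8E A0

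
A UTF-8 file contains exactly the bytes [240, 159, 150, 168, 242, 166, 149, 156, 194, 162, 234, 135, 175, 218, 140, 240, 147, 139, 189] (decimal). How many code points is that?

Byte at offset 0: 0xF0 = 11110000 → 4-byte char (#1). Advance 4.
Byte at offset 4: 0xF2 = 11110010 → 4-byte char (#2). Advance 4.
Byte at offset 8: 0xC2 = 11000010 → 2-byte char (#3). Advance 2.
Byte at offset 10: 0xEA = 11101010 → 3-byte char (#4). Advance 3.
Byte at offset 13: 0xDA = 11011010 → 2-byte char (#5). Advance 2.
Byte at offset 15: 0xF0 = 11110000 → 4-byte char (#6). Advance 4.
Reached end at offset 19 after 6 code points.

6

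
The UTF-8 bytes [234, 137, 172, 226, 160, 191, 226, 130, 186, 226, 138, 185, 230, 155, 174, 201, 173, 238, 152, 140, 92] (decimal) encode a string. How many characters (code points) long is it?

Byte at offset 0: 0xEA = 11101010 → 3-byte char (#1). Advance 3.
Byte at offset 3: 0xE2 = 11100010 → 3-byte char (#2). Advance 3.
Byte at offset 6: 0xE2 = 11100010 → 3-byte char (#3). Advance 3.
Byte at offset 9: 0xE2 = 11100010 → 3-byte char (#4). Advance 3.
Byte at offset 12: 0xE6 = 11100110 → 3-byte char (#5). Advance 3.
Byte at offset 15: 0xC9 = 11001001 → 2-byte char (#6). Advance 2.
Byte at offset 17: 0xEE = 11101110 → 3-byte char (#7). Advance 3.
Byte at offset 20: 0x5C = 01011100 → 1-byte char (#8). Advance 1.
Reached end at offset 21 after 8 code points.

8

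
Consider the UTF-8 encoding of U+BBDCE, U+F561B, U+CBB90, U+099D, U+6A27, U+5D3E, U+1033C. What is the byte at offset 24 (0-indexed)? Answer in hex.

0xBC

U+BBDCE → 4-byte form F2 BB B7 8E at offsets 0–3.
U+F561B → 4-byte form F3 B5 98 9B at offsets 4–7.
U+CBB90 → 4-byte form F3 8B AE 90 at offsets 8–11.
U+099D → 3-byte form E0 A6 9D at offsets 12–14.
U+6A27 → 3-byte form E6 A8 A7 at offsets 15–17.
U+5D3E → 3-byte form E5 B4 BE at offsets 18–20.
U+1033C → 4-byte form F0 90 8C BC at offsets 21–24.
Offset 24 falls in char 7's range; it's byte 4 of F0 90 8C BC = 0xBC.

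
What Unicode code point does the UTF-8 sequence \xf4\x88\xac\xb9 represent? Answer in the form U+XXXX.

Leading byte 0xF4 = 11110100 matches 11110xxx → 4-byte sequence.
Byte 1: 0xF4 = 11110100, payload 100 (3 bits).
Byte 2: 0x88 = 10001000 (10xxxxxx ✓), payload 001000.
Byte 3: 0xAC = 10101100 (10xxxxxx ✓), payload 101100.
Byte 4: 0xB9 = 10111001 (10xxxxxx ✓), payload 111001.
Concatenate: 100001000101100111001 = 0x108B39 (21 bits → U+108B39).

U+108B39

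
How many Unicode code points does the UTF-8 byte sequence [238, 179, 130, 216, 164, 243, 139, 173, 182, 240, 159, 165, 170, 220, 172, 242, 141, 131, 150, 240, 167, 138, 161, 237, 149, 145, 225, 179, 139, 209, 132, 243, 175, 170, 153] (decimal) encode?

Byte at offset 0: 0xEE = 11101110 → 3-byte char (#1). Advance 3.
Byte at offset 3: 0xD8 = 11011000 → 2-byte char (#2). Advance 2.
Byte at offset 5: 0xF3 = 11110011 → 4-byte char (#3). Advance 4.
Byte at offset 9: 0xF0 = 11110000 → 4-byte char (#4). Advance 4.
Byte at offset 13: 0xDC = 11011100 → 2-byte char (#5). Advance 2.
Byte at offset 15: 0xF2 = 11110010 → 4-byte char (#6). Advance 4.
Byte at offset 19: 0xF0 = 11110000 → 4-byte char (#7). Advance 4.
Byte at offset 23: 0xED = 11101101 → 3-byte char (#8). Advance 3.
Byte at offset 26: 0xE1 = 11100001 → 3-byte char (#9). Advance 3.
Byte at offset 29: 0xD1 = 11010001 → 2-byte char (#10). Advance 2.
Byte at offset 31: 0xF3 = 11110011 → 4-byte char (#11). Advance 4.
Reached end at offset 35 after 11 code points.

11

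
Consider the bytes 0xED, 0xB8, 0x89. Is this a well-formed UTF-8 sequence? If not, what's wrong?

Structurally a 3-byte sequence; payload = 0xDE09.
But 0xDE09 is in U+D800–U+DFFF, the surrogate range. Surrogates are not Unicode scalar values and are forbidden in UTF-8.

invalid (encodes a surrogate (U+D800–U+DFFF))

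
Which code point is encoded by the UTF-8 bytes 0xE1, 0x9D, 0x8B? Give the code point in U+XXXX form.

Leading byte 0xE1 = 11100001 matches 1110xxxx → 3-byte sequence.
Byte 1: 0xE1 = 11100001, payload 0001 (4 bits).
Byte 2: 0x9D = 10011101 (10xxxxxx ✓), payload 011101.
Byte 3: 0x8B = 10001011 (10xxxxxx ✓), payload 001011.
Concatenate: 0001011101001011 = 0x174B (16 bits → U+174B).

U+174B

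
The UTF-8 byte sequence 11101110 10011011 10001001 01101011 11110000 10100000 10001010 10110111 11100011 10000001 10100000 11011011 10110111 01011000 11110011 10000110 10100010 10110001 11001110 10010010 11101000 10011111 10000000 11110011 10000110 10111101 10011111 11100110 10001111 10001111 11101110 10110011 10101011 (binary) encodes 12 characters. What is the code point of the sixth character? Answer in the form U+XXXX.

Offset 0: leading byte 0xEE = 11101110 → 3-byte char #1 = EE 9B 89.
Offset 3: leading byte 0x6B = 01101011 → 1-byte char #2 = 6B.
Offset 4: leading byte 0xF0 = 11110000 → 4-byte char #3 = F0 A0 8A B7.
Offset 8: leading byte 0xE3 = 11100011 → 3-byte char #4 = E3 81 A0.
Offset 11: leading byte 0xDB = 11011011 → 2-byte char #5 = DB B7.
Offset 13: leading byte 0x58 = 01011000 → 1-byte char #6 = 58.
Leading byte 0x58 = 01011000 matches 0xxxxxxx → 1-byte sequence.
Byte 1: 0x58 = 01011000, payload 1011000 (7 bits).
Concatenate: 1011000 = 0x58 (7 bits → U+0058).

U+0058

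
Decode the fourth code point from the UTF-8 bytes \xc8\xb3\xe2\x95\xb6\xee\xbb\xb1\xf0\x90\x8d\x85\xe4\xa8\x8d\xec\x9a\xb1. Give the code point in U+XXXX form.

Offset 0: leading byte 0xC8 = 11001000 → 2-byte char #1 = C8 B3.
Offset 2: leading byte 0xE2 = 11100010 → 3-byte char #2 = E2 95 B6.
Offset 5: leading byte 0xEE = 11101110 → 3-byte char #3 = EE BB B1.
Offset 8: leading byte 0xF0 = 11110000 → 4-byte char #4 = F0 90 8D 85.
Leading byte 0xF0 = 11110000 matches 11110xxx → 4-byte sequence.
Byte 1: 0xF0 = 11110000, payload 000 (3 bits).
Byte 2: 0x90 = 10010000 (10xxxxxx ✓), payload 010000.
Byte 3: 0x8D = 10001101 (10xxxxxx ✓), payload 001101.
Byte 4: 0x85 = 10000101 (10xxxxxx ✓), payload 000101.
Concatenate: 000010000001101000101 = 0x10345 (21 bits → U+10345).

U+10345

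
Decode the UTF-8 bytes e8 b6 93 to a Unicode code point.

U+8D93

Leading byte 0xE8 = 11101000 matches 1110xxxx → 3-byte sequence.
Byte 1: 0xE8 = 11101000, payload 1000 (4 bits).
Byte 2: 0xB6 = 10110110 (10xxxxxx ✓), payload 110110.
Byte 3: 0x93 = 10010011 (10xxxxxx ✓), payload 010011.
Concatenate: 1000110110010011 = 0x8D93 (16 bits → U+8D93).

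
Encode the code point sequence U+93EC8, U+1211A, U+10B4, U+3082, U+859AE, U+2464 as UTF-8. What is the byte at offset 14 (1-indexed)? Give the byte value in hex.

0x82

1-indexed offset 14 is 0-indexed offset 13.
U+93EC8 → 4-byte form F2 93 BB 88 at offsets 0–3.
U+1211A → 4-byte form F0 92 84 9A at offsets 4–7.
U+10B4 → 3-byte form E1 82 B4 at offsets 8–10.
U+3082 → 3-byte form E3 82 82 at offsets 11–13.
Offset 13 falls in char 4's range; it's byte 3 of E3 82 82 = 0x82.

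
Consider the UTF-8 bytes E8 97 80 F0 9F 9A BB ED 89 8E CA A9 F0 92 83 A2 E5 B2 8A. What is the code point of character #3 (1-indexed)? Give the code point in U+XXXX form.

Offset 0: leading byte 0xE8 = 11101000 → 3-byte char #1 = E8 97 80.
Offset 3: leading byte 0xF0 = 11110000 → 4-byte char #2 = F0 9F 9A BB.
Offset 7: leading byte 0xED = 11101101 → 3-byte char #3 = ED 89 8E.
Leading byte 0xED = 11101101 matches 1110xxxx → 3-byte sequence.
Byte 1: 0xED = 11101101, payload 1101 (4 bits).
Byte 2: 0x89 = 10001001 (10xxxxxx ✓), payload 001001.
Byte 3: 0x8E = 10001110 (10xxxxxx ✓), payload 001110.
Concatenate: 1101001001001110 = 0xD24E (16 bits → U+D24E).

U+D24E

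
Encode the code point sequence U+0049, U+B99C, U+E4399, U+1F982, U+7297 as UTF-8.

U+0049: 1-byte form → 49.
U+B99C: 3-byte form → EB A6 9C.
U+E4399: 4-byte form → F3 A4 8E 99.
U+1F982: 4-byte form → F0 9F A6 82.
U+7297: 3-byte form → E7 8A 97.
Concatenated (15 bytes): 49 EB A6 9C F3 A4 8E 99 F0 9F A6 82 E7 8A 97.

49 EB A6 9C F3 A4 8E 99 F0 9F A6 82 E7 8A 97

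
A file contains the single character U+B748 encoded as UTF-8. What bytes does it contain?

EB 9D 88

U+B748 = 0xB748 = 46920 decimal. In range U+0800–U+FFFF → 3-byte form: 1110xxxx 10xxxxxx 10xxxxxx.
Binary (16 bits): 1011011101001000.
Split 4+6+6: 1011 | 011101 | 001000.
Byte 1: 11101011 = 0xEB.
Byte 2: 10011101 = 0x9D.
Byte 3: 10001000 = 0x88.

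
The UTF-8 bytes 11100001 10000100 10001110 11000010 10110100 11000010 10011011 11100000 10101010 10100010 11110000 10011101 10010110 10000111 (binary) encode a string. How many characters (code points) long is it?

Byte at offset 0: 0xE1 = 11100001 → 3-byte char (#1). Advance 3.
Byte at offset 3: 0xC2 = 11000010 → 2-byte char (#2). Advance 2.
Byte at offset 5: 0xC2 = 11000010 → 2-byte char (#3). Advance 2.
Byte at offset 7: 0xE0 = 11100000 → 3-byte char (#4). Advance 3.
Byte at offset 10: 0xF0 = 11110000 → 4-byte char (#5). Advance 4.
Reached end at offset 14 after 5 code points.

5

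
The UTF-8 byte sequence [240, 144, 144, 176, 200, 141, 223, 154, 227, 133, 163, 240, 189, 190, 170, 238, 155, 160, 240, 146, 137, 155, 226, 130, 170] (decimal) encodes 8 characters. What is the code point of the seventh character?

U+1225B

Offset 0: leading byte 0xF0 = 11110000 → 4-byte char #1 = F0 90 90 B0.
Offset 4: leading byte 0xC8 = 11001000 → 2-byte char #2 = C8 8D.
Offset 6: leading byte 0xDF = 11011111 → 2-byte char #3 = DF 9A.
Offset 8: leading byte 0xE3 = 11100011 → 3-byte char #4 = E3 85 A3.
Offset 11: leading byte 0xF0 = 11110000 → 4-byte char #5 = F0 BD BE AA.
Offset 15: leading byte 0xEE = 11101110 → 3-byte char #6 = EE 9B A0.
Offset 18: leading byte 0xF0 = 11110000 → 4-byte char #7 = F0 92 89 9B.
Leading byte 0xF0 = 11110000 matches 11110xxx → 4-byte sequence.
Byte 1: 0xF0 = 11110000, payload 000 (3 bits).
Byte 2: 0x92 = 10010010 (10xxxxxx ✓), payload 010010.
Byte 3: 0x89 = 10001001 (10xxxxxx ✓), payload 001001.
Byte 4: 0x9B = 10011011 (10xxxxxx ✓), payload 011011.
Concatenate: 000010010001001011011 = 0x1225B (21 bits → U+1225B).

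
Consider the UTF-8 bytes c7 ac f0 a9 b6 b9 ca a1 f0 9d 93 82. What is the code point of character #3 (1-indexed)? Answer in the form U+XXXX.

U+02A1

Offset 0: leading byte 0xC7 = 11000111 → 2-byte char #1 = C7 AC.
Offset 2: leading byte 0xF0 = 11110000 → 4-byte char #2 = F0 A9 B6 B9.
Offset 6: leading byte 0xCA = 11001010 → 2-byte char #3 = CA A1.
Leading byte 0xCA = 11001010 matches 110xxxxx → 2-byte sequence.
Byte 1: 0xCA = 11001010, payload 01010 (5 bits).
Byte 2: 0xA1 = 10100001 (10xxxxxx ✓), payload 100001.
Concatenate: 01010100001 = 0x2A1 (11 bits → U+02A1).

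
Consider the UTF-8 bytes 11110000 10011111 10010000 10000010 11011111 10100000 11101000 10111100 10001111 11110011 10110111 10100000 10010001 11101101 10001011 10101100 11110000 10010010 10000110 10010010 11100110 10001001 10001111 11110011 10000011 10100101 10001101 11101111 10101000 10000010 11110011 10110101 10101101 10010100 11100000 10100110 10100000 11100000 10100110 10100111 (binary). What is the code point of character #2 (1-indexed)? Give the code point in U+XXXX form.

U+07E0

Offset 0: leading byte 0xF0 = 11110000 → 4-byte char #1 = F0 9F 90 82.
Offset 4: leading byte 0xDF = 11011111 → 2-byte char #2 = DF A0.
Leading byte 0xDF = 11011111 matches 110xxxxx → 2-byte sequence.
Byte 1: 0xDF = 11011111, payload 11111 (5 bits).
Byte 2: 0xA0 = 10100000 (10xxxxxx ✓), payload 100000.
Concatenate: 11111100000 = 0x7E0 (11 bits → U+07E0).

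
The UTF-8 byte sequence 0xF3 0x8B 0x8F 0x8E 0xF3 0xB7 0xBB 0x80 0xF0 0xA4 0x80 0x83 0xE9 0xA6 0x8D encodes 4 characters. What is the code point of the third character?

Offset 0: leading byte 0xF3 = 11110011 → 4-byte char #1 = F3 8B 8F 8E.
Offset 4: leading byte 0xF3 = 11110011 → 4-byte char #2 = F3 B7 BB 80.
Offset 8: leading byte 0xF0 = 11110000 → 4-byte char #3 = F0 A4 80 83.
Leading byte 0xF0 = 11110000 matches 11110xxx → 4-byte sequence.
Byte 1: 0xF0 = 11110000, payload 000 (3 bits).
Byte 2: 0xA4 = 10100100 (10xxxxxx ✓), payload 100100.
Byte 3: 0x80 = 10000000 (10xxxxxx ✓), payload 000000.
Byte 4: 0x83 = 10000011 (10xxxxxx ✓), payload 000011.
Concatenate: 000100100000000000011 = 0x24003 (21 bits → U+24003).

U+24003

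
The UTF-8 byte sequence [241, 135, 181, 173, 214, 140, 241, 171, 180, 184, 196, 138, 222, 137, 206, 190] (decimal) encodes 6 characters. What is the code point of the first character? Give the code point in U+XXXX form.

Offset 0: leading byte 0xF1 = 11110001 → 4-byte char #1 = F1 87 B5 AD.
Leading byte 0xF1 = 11110001 matches 11110xxx → 4-byte sequence.
Byte 1: 0xF1 = 11110001, payload 001 (3 bits).
Byte 2: 0x87 = 10000111 (10xxxxxx ✓), payload 000111.
Byte 3: 0xB5 = 10110101 (10xxxxxx ✓), payload 110101.
Byte 4: 0xAD = 10101101 (10xxxxxx ✓), payload 101101.
Concatenate: 001000111110101101101 = 0x47D6D (21 bits → U+47D6D).

U+47D6D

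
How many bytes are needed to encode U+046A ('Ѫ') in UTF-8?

U+046A = 0x46A. UTF-8 uses 1 byte below 0x80, 2 below 0x800, 3 below 0x10000, 4 up to 0x10FFFF. 0x46A is in U+0080–U+07FF → 2 bytes.

2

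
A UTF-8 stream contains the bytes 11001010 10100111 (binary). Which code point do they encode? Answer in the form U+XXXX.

U+02A7

Leading byte 0xCA = 11001010 matches 110xxxxx → 2-byte sequence.
Byte 1: 0xCA = 11001010, payload 01010 (5 bits).
Byte 2: 0xA7 = 10100111 (10xxxxxx ✓), payload 100111.
Concatenate: 01010100111 = 0x2A7 (11 bits → U+02A7).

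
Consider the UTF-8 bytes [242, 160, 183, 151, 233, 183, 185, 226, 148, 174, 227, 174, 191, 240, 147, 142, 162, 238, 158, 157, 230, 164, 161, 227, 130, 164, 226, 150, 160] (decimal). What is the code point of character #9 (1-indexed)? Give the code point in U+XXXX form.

U+25A0

Offset 0: leading byte 0xF2 = 11110010 → 4-byte char #1 = F2 A0 B7 97.
Offset 4: leading byte 0xE9 = 11101001 → 3-byte char #2 = E9 B7 B9.
Offset 7: leading byte 0xE2 = 11100010 → 3-byte char #3 = E2 94 AE.
Offset 10: leading byte 0xE3 = 11100011 → 3-byte char #4 = E3 AE BF.
Offset 13: leading byte 0xF0 = 11110000 → 4-byte char #5 = F0 93 8E A2.
Offset 17: leading byte 0xEE = 11101110 → 3-byte char #6 = EE 9E 9D.
Offset 20: leading byte 0xE6 = 11100110 → 3-byte char #7 = E6 A4 A1.
Offset 23: leading byte 0xE3 = 11100011 → 3-byte char #8 = E3 82 A4.
Offset 26: leading byte 0xE2 = 11100010 → 3-byte char #9 = E2 96 A0.
Leading byte 0xE2 = 11100010 matches 1110xxxx → 3-byte sequence.
Byte 1: 0xE2 = 11100010, payload 0010 (4 bits).
Byte 2: 0x96 = 10010110 (10xxxxxx ✓), payload 010110.
Byte 3: 0xA0 = 10100000 (10xxxxxx ✓), payload 100000.
Concatenate: 0010010110100000 = 0x25A0 (16 bits → U+25A0).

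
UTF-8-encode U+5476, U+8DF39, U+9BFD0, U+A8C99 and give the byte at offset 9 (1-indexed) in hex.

1-indexed offset 9 is 0-indexed offset 8.
U+5476 → 3-byte form E5 91 B6 at offsets 0–2.
U+8DF39 → 4-byte form F2 8D BC B9 at offsets 3–6.
U+9BFD0 → 4-byte form F2 9B BF 90 at offsets 7–10.
Offset 8 falls in char 3's range; it's byte 2 of F2 9B BF 90 = 0x9B.

0x9B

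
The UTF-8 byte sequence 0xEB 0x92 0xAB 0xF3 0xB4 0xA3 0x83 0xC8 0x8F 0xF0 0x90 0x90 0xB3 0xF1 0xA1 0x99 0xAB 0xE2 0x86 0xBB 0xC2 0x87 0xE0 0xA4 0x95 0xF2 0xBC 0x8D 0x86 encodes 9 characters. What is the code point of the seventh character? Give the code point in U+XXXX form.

Offset 0: leading byte 0xEB = 11101011 → 3-byte char #1 = EB 92 AB.
Offset 3: leading byte 0xF3 = 11110011 → 4-byte char #2 = F3 B4 A3 83.
Offset 7: leading byte 0xC8 = 11001000 → 2-byte char #3 = C8 8F.
Offset 9: leading byte 0xF0 = 11110000 → 4-byte char #4 = F0 90 90 B3.
Offset 13: leading byte 0xF1 = 11110001 → 4-byte char #5 = F1 A1 99 AB.
Offset 17: leading byte 0xE2 = 11100010 → 3-byte char #6 = E2 86 BB.
Offset 20: leading byte 0xC2 = 11000010 → 2-byte char #7 = C2 87.
Leading byte 0xC2 = 11000010 matches 110xxxxx → 2-byte sequence.
Byte 1: 0xC2 = 11000010, payload 00010 (5 bits).
Byte 2: 0x87 = 10000111 (10xxxxxx ✓), payload 000111.
Concatenate: 00010000111 = 0x87 (11 bits → U+0087).

U+0087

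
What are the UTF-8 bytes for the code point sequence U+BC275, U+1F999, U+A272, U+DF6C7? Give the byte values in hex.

F2 BC 89 B5 F0 9F A6 99 EA 89 B2 F3 9F 9B 87

U+BC275: 4-byte form → F2 BC 89 B5.
U+1F999: 4-byte form → F0 9F A6 99.
U+A272: 3-byte form → EA 89 B2.
U+DF6C7: 4-byte form → F3 9F 9B 87.
Concatenated (15 bytes): F2 BC 89 B5 F0 9F A6 99 EA 89 B2 F3 9F 9B 87.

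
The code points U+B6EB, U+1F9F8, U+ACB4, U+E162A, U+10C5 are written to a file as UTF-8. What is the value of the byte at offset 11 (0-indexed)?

U+B6EB → 3-byte form EB 9B AB at offsets 0–2.
U+1F9F8 → 4-byte form F0 9F A7 B8 at offsets 3–6.
U+ACB4 → 3-byte form EA B2 B4 at offsets 7–9.
U+E162A → 4-byte form F3 A1 98 AA at offsets 10–13.
Offset 11 falls in char 4's range; it's byte 2 of F3 A1 98 AA = 0xA1.

0xA1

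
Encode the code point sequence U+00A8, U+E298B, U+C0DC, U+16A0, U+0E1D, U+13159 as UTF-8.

U+00A8: 2-byte form → C2 A8.
U+E298B: 4-byte form → F3 A2 A6 8B.
U+C0DC: 3-byte form → EC 83 9C.
U+16A0: 3-byte form → E1 9A A0.
U+0E1D: 3-byte form → E0 B8 9D.
U+13159: 4-byte form → F0 93 85 99.
Concatenated (19 bytes): C2 A8 F3 A2 A6 8B EC 83 9C E1 9A A0 E0 B8 9D F0 93 85 99.

C2 A8 F3 A2 A6 8B EC 83 9C E1 9A A0 E0 B8 9D F0 93 85 99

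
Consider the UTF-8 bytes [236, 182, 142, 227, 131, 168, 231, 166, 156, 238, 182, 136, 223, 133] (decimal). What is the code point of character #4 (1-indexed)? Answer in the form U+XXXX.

Offset 0: leading byte 0xEC = 11101100 → 3-byte char #1 = EC B6 8E.
Offset 3: leading byte 0xE3 = 11100011 → 3-byte char #2 = E3 83 A8.
Offset 6: leading byte 0xE7 = 11100111 → 3-byte char #3 = E7 A6 9C.
Offset 9: leading byte 0xEE = 11101110 → 3-byte char #4 = EE B6 88.
Leading byte 0xEE = 11101110 matches 1110xxxx → 3-byte sequence.
Byte 1: 0xEE = 11101110, payload 1110 (4 bits).
Byte 2: 0xB6 = 10110110 (10xxxxxx ✓), payload 110110.
Byte 3: 0x88 = 10001000 (10xxxxxx ✓), payload 001000.
Concatenate: 1110110110001000 = 0xED88 (16 bits → U+ED88).

U+ED88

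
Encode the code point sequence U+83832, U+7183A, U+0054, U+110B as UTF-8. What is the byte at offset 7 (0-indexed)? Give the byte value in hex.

U+83832 → 4-byte form F2 83 A0 B2 at offsets 0–3.
U+7183A → 4-byte form F1 B1 A0 BA at offsets 4–7.
Offset 7 falls in char 2's range; it's byte 4 of F1 B1 A0 BA = 0xBA.

0xBA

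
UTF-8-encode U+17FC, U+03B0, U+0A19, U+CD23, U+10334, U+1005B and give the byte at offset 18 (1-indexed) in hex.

0x81

1-indexed offset 18 is 0-indexed offset 17.
U+17FC → 3-byte form E1 9F BC at offsets 0–2.
U+03B0 → 2-byte form CE B0 at offsets 3–4.
U+0A19 → 3-byte form E0 A8 99 at offsets 5–7.
U+CD23 → 3-byte form EC B4 A3 at offsets 8–10.
U+10334 → 4-byte form F0 90 8C B4 at offsets 11–14.
U+1005B → 4-byte form F0 90 81 9B at offsets 15–18.
Offset 17 falls in char 6's range; it's byte 3 of F0 90 81 9B = 0x81.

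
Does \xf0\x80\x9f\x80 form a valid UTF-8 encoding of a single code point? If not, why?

Leading byte 0xF0 = 11110000 → 4-byte form.
Continuation bytes all match 10xxxxxx. Payload decodes to 0x7C0.
But 0x7C0 < 0x10000, the minimum for a 4-byte sequence — this is an overlong encoding.

invalid (overlong encoding)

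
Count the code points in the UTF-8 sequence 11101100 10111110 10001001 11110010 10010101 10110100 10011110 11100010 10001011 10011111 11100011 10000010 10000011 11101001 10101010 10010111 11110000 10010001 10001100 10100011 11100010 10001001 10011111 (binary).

Byte at offset 0: 0xEC = 11101100 → 3-byte char (#1). Advance 3.
Byte at offset 3: 0xF2 = 11110010 → 4-byte char (#2). Advance 4.
Byte at offset 7: 0xE2 = 11100010 → 3-byte char (#3). Advance 3.
Byte at offset 10: 0xE3 = 11100011 → 3-byte char (#4). Advance 3.
Byte at offset 13: 0xE9 = 11101001 → 3-byte char (#5). Advance 3.
Byte at offset 16: 0xF0 = 11110000 → 4-byte char (#6). Advance 4.
Byte at offset 20: 0xE2 = 11100010 → 3-byte char (#7). Advance 3.
Reached end at offset 23 after 7 code points.

7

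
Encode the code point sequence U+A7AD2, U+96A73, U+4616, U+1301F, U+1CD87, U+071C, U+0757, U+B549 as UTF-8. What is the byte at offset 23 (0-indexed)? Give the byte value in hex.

U+A7AD2 → 4-byte form F2 A7 AB 92 at offsets 0–3.
U+96A73 → 4-byte form F2 96 A9 B3 at offsets 4–7.
U+4616 → 3-byte form E4 98 96 at offsets 8–10.
U+1301F → 4-byte form F0 93 80 9F at offsets 11–14.
U+1CD87 → 4-byte form F0 9C B6 87 at offsets 15–18.
U+071C → 2-byte form DC 9C at offsets 19–20.
U+0757 → 2-byte form DD 97 at offsets 21–22.
U+B549 → 3-byte form EB 95 89 at offsets 23–25.
Offset 23 falls in char 8's range; it's byte 1 of EB 95 89 = 0xEB.

0xEB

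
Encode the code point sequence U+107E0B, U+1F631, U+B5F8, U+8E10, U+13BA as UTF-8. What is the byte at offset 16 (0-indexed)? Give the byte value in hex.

U+107E0B → 4-byte form F4 87 B8 8B at offsets 0–3.
U+1F631 → 4-byte form F0 9F 98 B1 at offsets 4–7.
U+B5F8 → 3-byte form EB 97 B8 at offsets 8–10.
U+8E10 → 3-byte form E8 B8 90 at offsets 11–13.
U+13BA → 3-byte form E1 8E BA at offsets 14–16.
Offset 16 falls in char 5's range; it's byte 3 of E1 8E BA = 0xBA.

0xBA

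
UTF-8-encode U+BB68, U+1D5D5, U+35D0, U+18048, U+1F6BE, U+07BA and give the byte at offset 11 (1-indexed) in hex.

0xF0

1-indexed offset 11 is 0-indexed offset 10.
U+BB68 → 3-byte form EB AD A8 at offsets 0–2.
U+1D5D5 → 4-byte form F0 9D 97 95 at offsets 3–6.
U+35D0 → 3-byte form E3 97 90 at offsets 7–9.
U+18048 → 4-byte form F0 98 81 88 at offsets 10–13.
Offset 10 falls in char 4's range; it's byte 1 of F0 98 81 88 = 0xF0.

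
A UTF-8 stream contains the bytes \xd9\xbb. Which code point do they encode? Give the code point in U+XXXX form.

U+067B

Leading byte 0xD9 = 11011001 matches 110xxxxx → 2-byte sequence.
Byte 1: 0xD9 = 11011001, payload 11001 (5 bits).
Byte 2: 0xBB = 10111011 (10xxxxxx ✓), payload 111011.
Concatenate: 11001111011 = 0x67B (11 bits → U+067B).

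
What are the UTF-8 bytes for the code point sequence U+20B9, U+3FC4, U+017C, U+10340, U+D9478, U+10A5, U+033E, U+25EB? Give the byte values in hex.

E2 82 B9 E3 BF 84 C5 BC F0 90 8D 80 F3 99 91 B8 E1 82 A5 CC BE E2 97 AB

U+20B9: 3-byte form → E2 82 B9.
U+3FC4: 3-byte form → E3 BF 84.
U+017C: 2-byte form → C5 BC.
U+10340: 4-byte form → F0 90 8D 80.
U+D9478: 4-byte form → F3 99 91 B8.
U+10A5: 3-byte form → E1 82 A5.
U+033E: 2-byte form → CC BE.
U+25EB: 3-byte form → E2 97 AB.
Concatenated (24 bytes): E2 82 B9 E3 BF 84 C5 BC F0 90 8D 80 F3 99 91 B8 E1 82 A5 CC BE E2 97 AB.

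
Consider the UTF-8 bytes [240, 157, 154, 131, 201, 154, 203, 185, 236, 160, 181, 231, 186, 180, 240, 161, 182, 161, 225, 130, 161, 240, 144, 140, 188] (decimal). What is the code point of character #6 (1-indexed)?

U+21DA1

Offset 0: leading byte 0xF0 = 11110000 → 4-byte char #1 = F0 9D 9A 83.
Offset 4: leading byte 0xC9 = 11001001 → 2-byte char #2 = C9 9A.
Offset 6: leading byte 0xCB = 11001011 → 2-byte char #3 = CB B9.
Offset 8: leading byte 0xEC = 11101100 → 3-byte char #4 = EC A0 B5.
Offset 11: leading byte 0xE7 = 11100111 → 3-byte char #5 = E7 BA B4.
Offset 14: leading byte 0xF0 = 11110000 → 4-byte char #6 = F0 A1 B6 A1.
Leading byte 0xF0 = 11110000 matches 11110xxx → 4-byte sequence.
Byte 1: 0xF0 = 11110000, payload 000 (3 bits).
Byte 2: 0xA1 = 10100001 (10xxxxxx ✓), payload 100001.
Byte 3: 0xB6 = 10110110 (10xxxxxx ✓), payload 110110.
Byte 4: 0xA1 = 10100001 (10xxxxxx ✓), payload 100001.
Concatenate: 000100001110110100001 = 0x21DA1 (21 bits → U+21DA1).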